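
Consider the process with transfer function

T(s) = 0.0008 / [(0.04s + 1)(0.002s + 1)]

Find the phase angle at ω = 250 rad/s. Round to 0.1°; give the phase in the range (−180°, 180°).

At ω = 250 rad/s:
pole (1 + j250·0.04) = 1 + j10 → |·| ≈ 10.05, ∠ ≈ 84.29°
pole (1 + j250·0.002) = 1 + j0.5 → |·| ≈ 1.118, ∠ ≈ 26.57°
∠T = (0°) − (84.29° + 26.57°) = -110.86°

-110.9°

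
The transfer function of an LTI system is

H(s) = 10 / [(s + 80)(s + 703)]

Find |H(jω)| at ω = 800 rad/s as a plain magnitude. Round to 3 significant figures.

At s = jω = j800:
pole (s+80): 80 + j800 → |·| = √(80²+800²) = √646400 ≈ 803.99, ∠ = arctan(800/80) ≈ 84.29°
pole (s+703): 703 + j800 → |·| = √(703²+800²) = √1134209 ≈ 1065, ∠ = arctan(800/703) ≈ 48.69°
|H| = 10 / 8.5625e+05 ≈ 1.1679e-05

1.17e-05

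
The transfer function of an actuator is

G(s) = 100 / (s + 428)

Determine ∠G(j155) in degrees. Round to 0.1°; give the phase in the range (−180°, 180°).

-19.9°

Substitute s = j155:
Numerator: 100 = 100 + j0
Denominator: (j155) + 428 = 428 + j155
|N| = √(100² + 0²) ≈ 100, ∠N ≈ 0.00°
|D| = √(428² + 155²) ≈ 455.2, ∠D ≈ 19.91°
∠G = 0.00° − 19.91° = -19.91°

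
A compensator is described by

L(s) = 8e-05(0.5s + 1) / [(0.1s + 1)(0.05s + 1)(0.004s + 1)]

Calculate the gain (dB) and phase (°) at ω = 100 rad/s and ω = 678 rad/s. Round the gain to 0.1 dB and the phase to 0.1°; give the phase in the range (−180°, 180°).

ω = 100: -82.8 dB, -95.9°; ω = 678: -107.8 dB, -157.4°

At ω = 100 rad/s:
zero (1 + j100·0.5) = 1 + j50 → |·| ≈ 50.01, ∠ ≈ 88.85°
pole (1 + j100·0.1) = 1 + j10 → |·| ≈ 10.05, ∠ ≈ 84.29°
pole (1 + j100·0.05) = 1 + j5 → |·| ≈ 5.099, ∠ ≈ 78.69°
pole (1 + j100·0.004) = 1 + j0.4 → |·| ≈ 1.077, ∠ ≈ 21.80°
|L| = 8e-05 · 50.01 / (10.05 · 5.099 · 1.077) ≈ 7.249e-05
Gain = 20 log₁₀(7.249e-05) ≈ -82.79 dB
∠L = (88.85°) − (84.29° + 78.69° + 21.80°) = -95.93°

At ω = 678 rad/s:
zero (1 + j678·0.5) = 1 + j339 → |·| ≈ 339, ∠ ≈ 89.83°
pole (1 + j678·0.1) = 1 + j67.8 → |·| ≈ 67.807, ∠ ≈ 89.15°
pole (1 + j678·0.05) = 1 + j33.9 → |·| ≈ 33.915, ∠ ≈ 88.31°
pole (1 + j678·0.004) = 1 + j2.712 → |·| ≈ 2.8905, ∠ ≈ 69.76°
|L| = 8e-05 · 339 / (67.807 · 33.915 · 2.8905) ≈ 4.0799e-06
Gain = 20 log₁₀(4.0799e-06) ≈ -107.79 dB
∠L = (89.83°) − (89.15° + 88.31° + 69.76°) = -157.39°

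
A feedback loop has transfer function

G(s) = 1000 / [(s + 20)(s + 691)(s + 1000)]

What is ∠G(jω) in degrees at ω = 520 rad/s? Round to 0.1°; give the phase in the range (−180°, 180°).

At s = jω = j520:
pole (s+20): 20 + j520 → |·| = √(20²+520²) = √270800 ≈ 520.38, ∠ = arctan(520/20) ≈ 87.80°
pole (s+691): 691 + j520 → |·| = √(691²+520²) = √747881 ≈ 864.8, ∠ = arctan(520/691) ≈ 36.96°
pole (s+1000): 1000 + j520 → |·| = √(1000²+520²) = √1270400 ≈ 1127.1, ∠ = arctan(520/1000) ≈ 27.47°
∠G = 0.00° − 152.23° = -152.23°

-152.2°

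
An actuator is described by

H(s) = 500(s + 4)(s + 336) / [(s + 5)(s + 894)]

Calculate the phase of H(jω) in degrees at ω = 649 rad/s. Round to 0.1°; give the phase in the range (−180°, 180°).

26.7°

At s = jω = j649:
zero (s+4): 4 + j649 → |·| = √(4²+649²) = √421217 ≈ 649.01, ∠ = arctan(649/4) ≈ 89.65°
zero (s+336): 336 + j649 → |·| = √(336²+649²) = √534097 ≈ 730.82, ∠ = arctan(649/336) ≈ 62.63°
pole (s+5): 5 + j649 → |·| = √(5²+649²) = √421226 ≈ 649.02, ∠ = arctan(649/5) ≈ 89.56°
pole (s+894): 894 + j649 → |·| = √(894²+649²) = √1220437 ≈ 1104.7, ∠ = arctan(649/894) ≈ 35.98°
∠H = 152.28° − 125.54° = 26.74°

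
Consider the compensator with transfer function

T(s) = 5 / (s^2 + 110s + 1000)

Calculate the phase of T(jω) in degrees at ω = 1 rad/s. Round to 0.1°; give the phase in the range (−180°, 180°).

-6.3°

Substitute s = j1:
Numerator: 5 = 5 + j0
Denominator: (j1)^2 + 110(j1) + 1000 = 999 + j110
|N| = √(5² + 0²) ≈ 5, ∠N ≈ 0.00°
|D| = √(999² + 110²) ≈ 1005, ∠D ≈ 6.28°
∠T = 0.00° − 6.28° = -6.28°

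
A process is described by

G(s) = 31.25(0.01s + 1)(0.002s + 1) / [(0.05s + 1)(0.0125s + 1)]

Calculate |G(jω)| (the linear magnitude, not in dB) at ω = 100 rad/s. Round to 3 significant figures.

At ω = 100 rad/s:
zero (1 + j100·0.01) = 1 + j1 → |·| ≈ 1.4142, ∠ ≈ 45.00°
zero (1 + j100·0.002) = 1 + j0.2 → |·| ≈ 1.0198, ∠ ≈ 11.31°
pole (1 + j100·0.05) = 1 + j5 → |·| ≈ 5.099, ∠ ≈ 78.69°
pole (1 + j100·0.0125) = 1 + j1.25 → |·| ≈ 1.6008, ∠ ≈ 51.34°
|G| = 31.25 · 1.4142 · 1.0198 / (5.099 · 1.6008) ≈ 5.5215

5.52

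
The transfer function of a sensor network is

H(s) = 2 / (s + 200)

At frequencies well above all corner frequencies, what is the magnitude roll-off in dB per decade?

-20 dB/decade

Each pole contributes −20 dB/decade at high frequency; each zero contributes +20 dB/decade.
Net: 0 zero(s) − 1 pole(s) → -20 dB/decade.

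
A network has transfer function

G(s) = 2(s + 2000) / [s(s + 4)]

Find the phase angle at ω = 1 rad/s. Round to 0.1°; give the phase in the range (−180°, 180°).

-104.0°

At s = jω = j1:
zero (s+2000): 2000 + j1 → |·| = √(2000²+1²) = √4000001 ≈ 2000, ∠ = arctan(1/2000) ≈ 0.03°
pole (s+4): 4 + j1 → |·| = √(4²+1²) = √17 ≈ 4.1231, ∠ = arctan(1/4) ≈ 14.04°
pole at origin: |s| = 1, ∠ = 90.00° (in denominator)
∠G = 0.03° − 104.04° = -104.01°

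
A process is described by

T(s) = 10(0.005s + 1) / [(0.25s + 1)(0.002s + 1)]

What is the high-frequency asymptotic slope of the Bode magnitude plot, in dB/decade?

-20 dB/decade

Each pole contributes −20 dB/decade at high frequency; each zero contributes +20 dB/decade.
Net: 1 zero(s) − 2 pole(s) → -20 dB/decade.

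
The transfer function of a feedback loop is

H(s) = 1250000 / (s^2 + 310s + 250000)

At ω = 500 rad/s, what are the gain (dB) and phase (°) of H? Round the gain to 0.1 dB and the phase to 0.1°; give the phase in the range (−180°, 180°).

18.1 dB, -90.0°

At s = jω = j500:
quadratic: (j500)² + 310·j500 + 250000 = 0 + j155000 → |·| ≈ 1.55e+05, ∠ ≈ 90.00°
|H| = 1250000 / 1.55e+05 ≈ 8.0645
Gain = 20 log₁₀(8.0645) ≈ 18.13 dB
∠H = 0.00° − 90.00° = -90.00°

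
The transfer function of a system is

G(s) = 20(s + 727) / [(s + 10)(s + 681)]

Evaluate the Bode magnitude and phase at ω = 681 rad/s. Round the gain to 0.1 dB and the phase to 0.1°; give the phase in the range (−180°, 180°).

At s = jω = j681:
zero (s+727): 727 + j681 → |·| = √(727²+681²) = √992290 ≈ 996.14, ∠ = arctan(681/727) ≈ 43.13°
pole (s+10): 10 + j681 → |·| = √(10²+681²) = √463861 ≈ 681.07, ∠ = arctan(681/10) ≈ 89.16°
pole (s+681): 681 + j681 → |·| = √(681²+681²) = √927522 ≈ 963.08, ∠ = arctan(681/681) ≈ 45.00°
|G| = 20 · 996.14 / 6.5592e+05 ≈ 0.030374
Gain = 20 log₁₀(0.030374) ≈ -30.35 dB
∠G = 43.13° − 134.16° = -91.03°

-30.4 dB, -91.0°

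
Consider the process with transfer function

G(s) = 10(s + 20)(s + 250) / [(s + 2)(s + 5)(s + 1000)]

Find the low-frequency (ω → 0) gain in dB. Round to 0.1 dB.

G(0) = 10·20·250 / (2·5·1000) = 5
20 log₁₀(5) ≈ 13.98 dB

14.0 dB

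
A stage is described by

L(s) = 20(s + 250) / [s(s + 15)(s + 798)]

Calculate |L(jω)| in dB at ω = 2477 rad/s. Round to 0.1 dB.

-110.1 dB

At s = jω = j2477:
zero (s+250): 250 + j2477 → |·| = √(250²+2477²) = √6198029 ≈ 2489.6, ∠ = arctan(2477/250) ≈ 84.24°
pole (s+15): 15 + j2477 → |·| = √(15²+2477²) = √6135754 ≈ 2477, ∠ = arctan(2477/15) ≈ 89.65°
pole (s+798): 798 + j2477 → |·| = √(798²+2477²) = √6772333 ≈ 2602.4, ∠ = arctan(2477/798) ≈ 72.14°
pole at origin: |s| = 2477, ∠ = 90.00° (in denominator)
|L| = 20 · 2489.6 / 1.5967e+10 ≈ 3.1184e-06
Gain = 20 log₁₀(3.1184e-06) ≈ -110.12 dB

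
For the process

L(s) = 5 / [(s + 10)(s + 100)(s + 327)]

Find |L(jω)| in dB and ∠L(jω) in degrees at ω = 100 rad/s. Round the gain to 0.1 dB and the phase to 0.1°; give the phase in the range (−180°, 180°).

At s = jω = j100:
pole (s+10): 10 + j100 → |·| = √(10²+100²) = √10100 ≈ 100.5, ∠ = arctan(100/10) ≈ 84.29°
pole (s+100): 100 + j100 → |·| = √(100²+100²) = √20000 ≈ 141.42, ∠ = arctan(100/100) ≈ 45.00°
pole (s+327): 327 + j100 → |·| = √(327²+100²) = √116929 ≈ 341.95, ∠ = arctan(100/327) ≈ 17.00°
|L| = 5 / 4.86e+06 ≈ 1.0288e-06
Gain = 20 log₁₀(1.0288e-06) ≈ -119.75 dB
∠L = 0.00° − 146.29° = -146.29°

-119.8 dB, -146.3°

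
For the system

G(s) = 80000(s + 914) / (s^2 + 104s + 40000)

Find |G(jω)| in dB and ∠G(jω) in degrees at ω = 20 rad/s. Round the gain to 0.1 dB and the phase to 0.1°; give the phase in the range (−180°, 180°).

65.3 dB, -1.8°

At s = jω = j20:
zero (s+914): 914 + j20 → |·| = √(914²+20²) = √835796 ≈ 914.22, ∠ = arctan(20/914) ≈ 1.25°
quadratic: (j20)² + 104·j20 + 40000 = 39600 + j2080 → |·| ≈ 39655, ∠ ≈ 3.01°
|G| = 80000 · 914.22 / 39655 ≈ 1844.3
Gain = 20 log₁₀(1844.3) ≈ 65.32 dB
∠G = 1.25° − 3.01° = -1.76°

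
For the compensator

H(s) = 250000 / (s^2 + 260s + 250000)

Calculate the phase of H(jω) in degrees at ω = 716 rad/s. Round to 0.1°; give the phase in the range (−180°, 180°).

-144.7°

At s = jω = j716:
quadratic: (j716)² + 260·j716 + 250000 = -262656 + j186160 → |·| ≈ 3.2194e+05, ∠ ≈ 144.67°
∠H = 0.00° − 144.67° = -144.67°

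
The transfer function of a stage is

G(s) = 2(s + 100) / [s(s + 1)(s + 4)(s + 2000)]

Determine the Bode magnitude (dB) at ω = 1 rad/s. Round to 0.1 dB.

At s = jω = j1:
zero (s+100): 100 + j1 → |·| = √(100²+1²) = √10001 ≈ 100, ∠ = arctan(1/100) ≈ 0.57°
pole (s+1): 1 + j1 → |·| = √(1²+1²) = √2 ≈ 1.4142, ∠ = arctan(1/1) ≈ 45.00°
pole (s+4): 4 + j1 → |·| = √(4²+1²) = √17 ≈ 4.1231, ∠ = arctan(1/4) ≈ 14.04°
pole (s+2000): 2000 + j1 → |·| = √(2000²+1²) = √4000001 ≈ 2000, ∠ = arctan(1/2000) ≈ 0.03°
pole at origin: |s| = 1, ∠ = 90.00° (in denominator)
|G| = 2 · 100 / 11662 ≈ 0.01715
Gain = 20 log₁₀(0.01715) ≈ -35.31 dB

-35.3 dB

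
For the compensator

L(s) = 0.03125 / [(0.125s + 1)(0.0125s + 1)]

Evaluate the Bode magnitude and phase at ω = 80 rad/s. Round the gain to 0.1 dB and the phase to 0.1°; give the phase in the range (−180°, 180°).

-53.2 dB, -129.3°

At ω = 80 rad/s:
pole (1 + j80·0.125) = 1 + j10 → |·| ≈ 10.05, ∠ ≈ 84.29°
pole (1 + j80·0.0125) = 1 + j1 → |·| ≈ 1.4142, ∠ ≈ 45.00°
|L| = 0.03125 · 1 / (10.05 · 1.4142) ≈ 0.0021987
Gain = 20 log₁₀(0.0021987) ≈ -53.16 dB
∠L = (0°) − (84.29° + 45.00°) = -129.29°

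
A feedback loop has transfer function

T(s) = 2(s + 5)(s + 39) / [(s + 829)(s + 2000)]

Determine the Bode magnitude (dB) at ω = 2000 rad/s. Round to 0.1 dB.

At s = jω = j2000:
zero (s+5): 5 + j2000 → |·| = √(5²+2000²) = √4000025 ≈ 2000, ∠ = arctan(2000/5) ≈ 89.86°
zero (s+39): 39 + j2000 → |·| = √(39²+2000²) = √4001521 ≈ 2000.4, ∠ = arctan(2000/39) ≈ 88.88°
pole (s+829): 829 + j2000 → |·| = √(829²+2000²) = √4687241 ≈ 2165, ∠ = arctan(2000/829) ≈ 67.49°
pole (s+2000): 2000 + j2000 → |·| = √(2000²+2000²) = √8000000 ≈ 2828.4, ∠ = arctan(2000/2000) ≈ 45.00°
|T| = 2 · 4.0008e+06 / 6.1235e+06 ≈ 1.3067
Gain = 20 log₁₀(1.3067) ≈ 2.32 dB

2.3 dB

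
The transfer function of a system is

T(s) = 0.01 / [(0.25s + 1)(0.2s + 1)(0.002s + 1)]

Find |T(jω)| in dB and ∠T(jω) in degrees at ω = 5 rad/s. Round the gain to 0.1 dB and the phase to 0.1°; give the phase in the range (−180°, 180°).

-47.1 dB, -96.9°

At ω = 5 rad/s:
pole (1 + j5·0.25) = 1 + j1.25 → |·| ≈ 1.6008, ∠ ≈ 51.34°
pole (1 + j5·0.2) = 1 + j1 → |·| ≈ 1.4142, ∠ ≈ 45.00°
pole (1 + j5·0.002) = 1 + j0.01 → |·| ≈ 1, ∠ ≈ 0.57°
|T| = 0.01 · 1 / (1.6008 · 1.4142 · 1) ≈ 0.0044173
Gain = 20 log₁₀(0.0044173) ≈ -47.10 dB
∠T = (0°) − (51.34° + 45.00° + 0.57°) = -96.91°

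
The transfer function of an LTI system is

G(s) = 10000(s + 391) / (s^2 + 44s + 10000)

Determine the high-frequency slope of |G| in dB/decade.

Each pole contributes −20 dB/decade at high frequency; each zero contributes +20 dB/decade.
Net: 1 zero(s) − 2 pole(s) → -20 dB/decade.

-20 dB/decade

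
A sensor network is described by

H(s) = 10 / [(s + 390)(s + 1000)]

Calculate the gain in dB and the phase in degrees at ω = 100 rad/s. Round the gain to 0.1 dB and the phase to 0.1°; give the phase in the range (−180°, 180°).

-92.1 dB, -20.1°

At s = jω = j100:
pole (s+390): 390 + j100 → |·| = √(390²+100²) = √162100 ≈ 402.62, ∠ = arctan(100/390) ≈ 14.38°
pole (s+1000): 1000 + j100 → |·| = √(1000²+100²) = √1010000 ≈ 1005, ∠ = arctan(100/1000) ≈ 5.71°
|H| = 10 / 4.0463e+05 ≈ 2.4714e-05
Gain = 20 log₁₀(2.4714e-05) ≈ -92.14 dB
∠H = 0.00° − 20.09° = -20.09°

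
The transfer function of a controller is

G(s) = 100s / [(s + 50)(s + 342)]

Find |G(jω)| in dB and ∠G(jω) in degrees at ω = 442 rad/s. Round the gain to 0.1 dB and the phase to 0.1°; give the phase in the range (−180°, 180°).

At s = jω = j442:
zero at origin: s = j442 → |·| = 442, ∠ = 90.00°
pole (s+50): 50 + j442 → |·| = √(50²+442²) = √197864 ≈ 444.82, ∠ = arctan(442/50) ≈ 83.55°
pole (s+342): 342 + j442 → |·| = √(342²+442²) = √312328 ≈ 558.86, ∠ = arctan(442/342) ≈ 52.27°
|G| = 100 · 442 / 2.4859e+05 ≈ 0.1778
Gain = 20 log₁₀(0.1778) ≈ -15.00 dB
∠G = 90.00° − 135.82° = -45.82°

-15.0 dB, -45.8°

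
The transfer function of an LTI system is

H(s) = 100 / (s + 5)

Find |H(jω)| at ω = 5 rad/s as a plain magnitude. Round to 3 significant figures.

14.1

Substitute s = j5:
Numerator: 100 = 100 + j0
Denominator: (j5) + 5 = 5 + j5
|N| = √(100² + 0²) ≈ 100, ∠N ≈ 0.00°
|D| = √(5² + 5²) ≈ 7.0711, ∠D ≈ 45.00°
|H| = 100 / 7.0711 ≈ 14.142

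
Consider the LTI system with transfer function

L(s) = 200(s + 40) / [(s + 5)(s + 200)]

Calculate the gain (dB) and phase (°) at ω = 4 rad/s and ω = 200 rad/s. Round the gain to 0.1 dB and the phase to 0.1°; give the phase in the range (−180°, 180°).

At s = jω = j4:
zero (s+40): 40 + j4 → |·| = √(40²+4²) = √1616 ≈ 40.2, ∠ = arctan(4/40) ≈ 5.71°
pole (s+5): 5 + j4 → |·| = √(5²+4²) = √41 ≈ 6.4031, ∠ = arctan(4/5) ≈ 38.66°
pole (s+200): 200 + j4 → |·| = √(200²+4²) = √40016 ≈ 200.04, ∠ = arctan(4/200) ≈ 1.15°
|L| = 200 · 40.2 / 1280.9 ≈ 6.2768
Gain = 20 log₁₀(6.2768) ≈ 15.95 dB
∠L = 5.71° − 39.81° = -34.10°

At s = jω = j200:
zero (s+40): 40 + j200 → |·| = √(40²+200²) = √41600 ≈ 203.96, ∠ = arctan(200/40) ≈ 78.69°
pole (s+5): 5 + j200 → |·| = √(5²+200²) = √40025 ≈ 200.06, ∠ = arctan(200/5) ≈ 88.57°
pole (s+200): 200 + j200 → |·| = √(200²+200²) = √80000 ≈ 282.84, ∠ = arctan(200/200) ≈ 45.00°
|L| = 200 · 203.96 / 56585 ≈ 0.7209
Gain = 20 log₁₀(0.7209) ≈ -2.84 dB
∠L = 78.69° − 133.57° = -54.88°

ω = 4: 16.0 dB, -34.1°; ω = 200: -2.8 dB, -54.9°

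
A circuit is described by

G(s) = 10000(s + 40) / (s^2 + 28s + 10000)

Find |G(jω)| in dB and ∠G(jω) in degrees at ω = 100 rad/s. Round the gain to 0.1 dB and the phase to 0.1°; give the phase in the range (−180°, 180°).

At s = jω = j100:
zero (s+40): 40 + j100 → |·| = √(40²+100²) = √11600 ≈ 107.7, ∠ = arctan(100/40) ≈ 68.20°
quadratic: (j100)² + 28·j100 + 10000 = 0 + j2800 → |·| ≈ 2800, ∠ ≈ 90.00°
|G| = 10000 · 107.7 / 2800 ≈ 384.64
Gain = 20 log₁₀(384.64) ≈ 51.70 dB
∠G = 68.20° − 90.00° = -21.80°

51.7 dB, -21.8°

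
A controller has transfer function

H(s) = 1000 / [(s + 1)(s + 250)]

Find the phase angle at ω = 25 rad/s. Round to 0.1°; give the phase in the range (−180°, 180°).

At s = jω = j25:
pole (s+1): 1 + j25 → |·| = √(1²+25²) = √626 ≈ 25.02, ∠ = arctan(25/1) ≈ 87.71°
pole (s+250): 250 + j25 → |·| = √(250²+25²) = √63125 ≈ 251.25, ∠ = arctan(25/250) ≈ 5.71°
∠H = 0.00° − 93.42° = -93.42°

-93.4°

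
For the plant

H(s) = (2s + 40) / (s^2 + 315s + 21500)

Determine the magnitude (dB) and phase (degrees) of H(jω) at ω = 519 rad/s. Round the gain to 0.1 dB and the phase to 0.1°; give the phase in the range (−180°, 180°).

-49.1 dB, -58.8°

Substitute s = j519:
Numerator: 2(j519) + 40 = 40 + j1038
Denominator: (j519)^2 + 315(j519) + 21500 = -247861 + j163485
|N| = √(40² + 1038²) ≈ 1038.8, ∠N ≈ 87.79°
|D| = √(247861² + 163485²) ≈ 2.9692e+05, ∠D ≈ 146.59°
|H| = 1038.8 / 2.9692e+05 ≈ 0.0034986
Gain = 20 log₁₀(0.0034986) ≈ -49.12 dB
∠H = 87.79° − 146.59° = -58.80°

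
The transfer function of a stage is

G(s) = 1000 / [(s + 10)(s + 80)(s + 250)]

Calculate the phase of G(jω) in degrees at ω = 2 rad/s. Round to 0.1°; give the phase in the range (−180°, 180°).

At s = jω = j2:
pole (s+10): 10 + j2 → |·| = √(10²+2²) = √104 ≈ 10.198, ∠ = arctan(2/10) ≈ 11.31°
pole (s+80): 80 + j2 → |·| = √(80²+2²) = √6404 ≈ 80.025, ∠ = arctan(2/80) ≈ 1.43°
pole (s+250): 250 + j2 → |·| = √(250²+2²) = √62504 ≈ 250.01, ∠ = arctan(2/250) ≈ 0.46°
∠G = 0.00° − 13.20° = -13.20°

-13.2°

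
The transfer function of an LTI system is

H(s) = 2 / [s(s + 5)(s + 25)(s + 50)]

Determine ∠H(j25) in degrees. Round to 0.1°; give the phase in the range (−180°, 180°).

At s = jω = j25:
pole (s+5): 5 + j25 → |·| = √(5²+25²) = √650 ≈ 25.495, ∠ = arctan(25/5) ≈ 78.69°
pole (s+25): 25 + j25 → |·| = √(25²+25²) = √1250 ≈ 35.355, ∠ = arctan(25/25) ≈ 45.00°
pole (s+50): 50 + j25 → |·| = √(50²+25²) = √3125 ≈ 55.902, ∠ = arctan(25/50) ≈ 26.57°
pole at origin: |s| = 25, ∠ = 90.00° (in denominator)
∠H = 0.00° − 240.26° = -240.26° ≡ 119.74° (principal value)

119.7°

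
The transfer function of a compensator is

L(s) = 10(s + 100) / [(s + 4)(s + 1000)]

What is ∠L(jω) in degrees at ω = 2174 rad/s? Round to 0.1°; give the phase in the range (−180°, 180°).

-67.8°

At s = jω = j2174:
zero (s+100): 100 + j2174 → |·| = √(100²+2174²) = √4736276 ≈ 2176.3, ∠ = arctan(2174/100) ≈ 87.37°
pole (s+4): 4 + j2174 → |·| = √(4²+2174²) = √4726292 ≈ 2174, ∠ = arctan(2174/4) ≈ 89.89°
pole (s+1000): 1000 + j2174 → |·| = √(1000²+2174²) = √5726276 ≈ 2393, ∠ = arctan(2174/1000) ≈ 65.30°
∠L = 87.37° − 155.19° = -67.82°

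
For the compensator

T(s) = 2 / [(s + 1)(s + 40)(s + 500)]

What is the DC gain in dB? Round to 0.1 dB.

T(0) = 2 / (1·40·500) = 0.0001
20 log₁₀(0.0001) ≈ -80.00 dB

-80.0 dB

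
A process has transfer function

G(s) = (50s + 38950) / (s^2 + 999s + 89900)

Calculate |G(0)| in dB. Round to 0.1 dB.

G(0) = 38950 / 89900 ≈ 0.43326
20 log₁₀(0.43326) ≈ -7.27 dB

-7.3 dB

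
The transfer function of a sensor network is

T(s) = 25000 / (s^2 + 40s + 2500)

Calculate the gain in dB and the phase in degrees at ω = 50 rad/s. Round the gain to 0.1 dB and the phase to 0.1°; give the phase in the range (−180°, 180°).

21.9 dB, -90.0°

At s = jω = j50:
quadratic: (j50)² + 40·j50 + 2500 = 0 + j2000 → |·| ≈ 2000, ∠ ≈ 90.00°
|T| = 25000 / 2000 ≈ 12.5
Gain = 20 log₁₀(12.5) ≈ 21.94 dB
∠T = 0.00° − 90.00° = -90.00°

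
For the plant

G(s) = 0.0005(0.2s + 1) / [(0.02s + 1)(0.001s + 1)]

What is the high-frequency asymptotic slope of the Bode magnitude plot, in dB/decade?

Each pole contributes −20 dB/decade at high frequency; each zero contributes +20 dB/decade.
Net: 1 zero(s) − 2 pole(s) → -20 dB/decade.

-20 dB/decade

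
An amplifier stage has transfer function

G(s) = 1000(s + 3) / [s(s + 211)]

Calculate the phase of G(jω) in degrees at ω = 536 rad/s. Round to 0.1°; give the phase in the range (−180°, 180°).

-68.8°

At s = jω = j536:
zero (s+3): 3 + j536 → |·| = √(3²+536²) = √287305 ≈ 536.01, ∠ = arctan(536/3) ≈ 89.68°
pole (s+211): 211 + j536 → |·| = √(211²+536²) = √331817 ≈ 576.04, ∠ = arctan(536/211) ≈ 68.51°
pole at origin: |s| = 536, ∠ = 90.00° (in denominator)
∠G = 89.68° − 158.51° = -68.83°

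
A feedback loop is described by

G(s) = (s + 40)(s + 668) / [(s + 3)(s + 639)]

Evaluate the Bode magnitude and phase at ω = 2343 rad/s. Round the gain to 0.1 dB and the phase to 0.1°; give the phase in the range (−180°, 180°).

At s = jω = j2343:
zero (s+40): 40 + j2343 → |·| = √(40²+2343²) = √5491249 ≈ 2343.3, ∠ = arctan(2343/40) ≈ 89.02°
zero (s+668): 668 + j2343 → |·| = √(668²+2343²) = √5935873 ≈ 2436.4, ∠ = arctan(2343/668) ≈ 74.09°
pole (s+3): 3 + j2343 → |·| = √(3²+2343²) = √5489658 ≈ 2343, ∠ = arctan(2343/3) ≈ 89.93°
pole (s+639): 639 + j2343 → |·| = √(639²+2343²) = √5897970 ≈ 2428.6, ∠ = arctan(2343/639) ≈ 74.74°
|G| = 1 · 5.7092e+06 / 5.6902e+06 ≈ 1.0033
Gain = 20 log₁₀(1.0033) ≈ 0.03 dB
∠G = 163.11° − 164.67° = -1.56°

0.0 dB, -1.6°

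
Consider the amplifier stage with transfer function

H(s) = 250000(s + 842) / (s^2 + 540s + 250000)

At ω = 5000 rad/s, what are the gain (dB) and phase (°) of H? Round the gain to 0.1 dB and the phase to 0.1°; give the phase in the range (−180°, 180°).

34.1 dB, -93.3°

At s = jω = j5000:
zero (s+842): 842 + j5000 → |·| = √(842²+5000²) = √25708964 ≈ 5070.4, ∠ = arctan(5000/842) ≈ 80.44°
quadratic: (j5000)² + 540·j5000 + 250000 = -24750000 + j2700000 → |·| ≈ 2.4897e+07, ∠ ≈ 173.77°
|H| = 250000 · 5070.4 / 2.4897e+07 ≈ 50.914
Gain = 20 log₁₀(50.914) ≈ 34.14 dB
∠H = 80.44° − 173.77° = -93.33°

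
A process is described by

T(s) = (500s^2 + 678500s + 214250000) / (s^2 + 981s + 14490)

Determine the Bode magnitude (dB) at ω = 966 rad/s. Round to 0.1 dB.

54.5 dB

Substitute s = j966:
Numerator: 500(j966)^2 + 678500(j966) + 214250000 = -252328000 + j655431000
Denominator: (j966)^2 + 981(j966) + 14490 = -918666 + j947646
|N| = √(252328000² + 655431000²) ≈ 7.0232e+08, ∠N ≈ 111.06°
|D| = √(918666² + 947646²) ≈ 1.3198e+06, ∠D ≈ 134.11°
|T| = 7.0232e+08 / 1.3198e+06 ≈ 532.14
Gain = 20 log₁₀(532.14) ≈ 54.52 dB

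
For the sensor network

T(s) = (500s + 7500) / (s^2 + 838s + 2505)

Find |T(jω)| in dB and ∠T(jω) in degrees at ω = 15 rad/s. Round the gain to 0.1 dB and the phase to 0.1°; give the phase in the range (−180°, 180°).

-1.6 dB, -34.7°

Substitute s = j15:
Numerator: 500(j15) + 7500 = 7500 + j7500
Denominator: (j15)^2 + 838(j15) + 2505 = 2280 + j12570
|N| = √(7500² + 7500²) ≈ 10607, ∠N ≈ 45.00°
|D| = √(2280² + 12570²) ≈ 12775, ∠D ≈ 79.72°
|T| = 10607 / 12775 ≈ 0.83029
Gain = 20 log₁₀(0.83029) ≈ -1.62 dB
∠T = 45.00° − 79.72° = -34.72°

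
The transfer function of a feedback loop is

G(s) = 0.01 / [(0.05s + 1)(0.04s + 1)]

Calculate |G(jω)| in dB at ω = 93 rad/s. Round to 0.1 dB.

At ω = 93 rad/s:
pole (1 + j93·0.05) = 1 + j4.65 → |·| ≈ 4.7563, ∠ ≈ 77.86°
pole (1 + j93·0.04) = 1 + j3.72 → |·| ≈ 3.8521, ∠ ≈ 74.95°
|G| = 0.01 · 1 / (4.7563 · 3.8521) ≈ 0.0005458
Gain = 20 log₁₀(0.0005458) ≈ -65.26 dB

-65.3 dB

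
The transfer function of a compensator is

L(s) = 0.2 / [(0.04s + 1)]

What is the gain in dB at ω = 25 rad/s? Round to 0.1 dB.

At ω = 25 rad/s:
pole (1 + j25·0.04) = 1 + j1 → |·| ≈ 1.4142, ∠ ≈ 45.00°
|L| = 0.2 · 1 / (1.4142) ≈ 0.14142
Gain = 20 log₁₀(0.14142) ≈ -16.99 dB

-17.0 dB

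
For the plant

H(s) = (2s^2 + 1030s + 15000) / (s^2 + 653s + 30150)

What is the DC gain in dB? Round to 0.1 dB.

H(0) = 15000 / 30150 ≈ 0.49751
20 log₁₀(0.49751) ≈ -6.06 dB

-6.1 dB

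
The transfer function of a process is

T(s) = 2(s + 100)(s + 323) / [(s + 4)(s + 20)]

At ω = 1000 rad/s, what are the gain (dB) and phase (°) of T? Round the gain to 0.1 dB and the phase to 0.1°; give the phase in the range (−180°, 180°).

6.5 dB, -22.2°

At s = jω = j1000:
zero (s+100): 100 + j1000 → |·| = √(100²+1000²) = √1010000 ≈ 1005, ∠ = arctan(1000/100) ≈ 84.29°
zero (s+323): 323 + j1000 → |·| = √(323²+1000²) = √1104329 ≈ 1050.9, ∠ = arctan(1000/323) ≈ 72.10°
pole (s+4): 4 + j1000 → |·| = √(4²+1000²) = √1000016 ≈ 1000, ∠ = arctan(1000/4) ≈ 89.77°
pole (s+20): 20 + j1000 → |·| = √(20²+1000²) = √1000400 ≈ 1000.2, ∠ = arctan(1000/20) ≈ 88.85°
|T| = 2 · 1.0562e+06 / 1.0002e+06 ≈ 2.112
Gain = 20 log₁₀(2.112) ≈ 6.49 dB
∠T = 156.39° − 178.62° = -22.23°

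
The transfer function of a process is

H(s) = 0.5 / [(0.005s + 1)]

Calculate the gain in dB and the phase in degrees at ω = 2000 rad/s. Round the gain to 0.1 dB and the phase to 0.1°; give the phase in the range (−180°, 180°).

At ω = 2000 rad/s:
pole (1 + j2000·0.005) = 1 + j10 → |·| ≈ 10.05, ∠ ≈ 84.29°
|H| = 0.5 · 1 / (10.05) ≈ 0.049751
Gain = 20 log₁₀(0.049751) ≈ -26.06 dB
∠H = (0°) − (84.29°) = -84.29°

-26.1 dB, -84.3°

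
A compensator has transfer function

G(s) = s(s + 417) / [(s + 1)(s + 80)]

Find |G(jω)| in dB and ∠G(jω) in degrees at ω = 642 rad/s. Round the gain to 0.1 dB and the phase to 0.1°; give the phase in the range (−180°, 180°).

At s = jω = j642:
zero (s+417): 417 + j642 → |·| = √(417²+642²) = √586053 ≈ 765.54, ∠ = arctan(642/417) ≈ 56.99°
zero at origin: s = j642 → |·| = 642, ∠ = 90.00°
pole (s+1): 1 + j642 → |·| = √(1²+642²) = √412165 ≈ 642, ∠ = arctan(642/1) ≈ 89.91°
pole (s+80): 80 + j642 → |·| = √(80²+642²) = √418564 ≈ 646.97, ∠ = arctan(642/80) ≈ 82.90°
|G| = 1 · 4.9148e+05 / 4.1535e+05 ≈ 1.1833
Gain = 20 log₁₀(1.1833) ≈ 1.46 dB
∠G = 146.99° − 172.81° = -25.82°

1.5 dB, -25.8°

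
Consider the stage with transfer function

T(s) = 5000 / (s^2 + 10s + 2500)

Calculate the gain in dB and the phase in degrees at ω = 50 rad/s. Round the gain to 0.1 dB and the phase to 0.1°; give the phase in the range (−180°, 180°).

20.0 dB, -90.0°

At s = jω = j50:
quadratic: (j50)² + 10·j50 + 2500 = 0 + j500 → |·| ≈ 500, ∠ ≈ 90.00°
|T| = 5000 / 500 ≈ 10
Gain = 20 log₁₀(10) ≈ 20.00 dB
∠T = 0.00° − 90.00° = -90.00°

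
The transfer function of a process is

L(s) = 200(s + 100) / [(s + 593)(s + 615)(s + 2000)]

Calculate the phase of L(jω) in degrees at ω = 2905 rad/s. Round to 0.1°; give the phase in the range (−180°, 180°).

At s = jω = j2905:
zero (s+100): 100 + j2905 → |·| = √(100²+2905²) = √8449025 ≈ 2906.7, ∠ = arctan(2905/100) ≈ 88.03°
pole (s+593): 593 + j2905 → |·| = √(593²+2905²) = √8790674 ≈ 2964.9, ∠ = arctan(2905/593) ≈ 78.46°
pole (s+615): 615 + j2905 → |·| = √(615²+2905²) = √8817250 ≈ 2969.4, ∠ = arctan(2905/615) ≈ 78.05°
pole (s+2000): 2000 + j2905 → |·| = √(2000²+2905²) = √12439025 ≈ 3526.9, ∠ = arctan(2905/2000) ≈ 55.45°
∠L = 88.03° − 211.96° = -123.93°

-123.9°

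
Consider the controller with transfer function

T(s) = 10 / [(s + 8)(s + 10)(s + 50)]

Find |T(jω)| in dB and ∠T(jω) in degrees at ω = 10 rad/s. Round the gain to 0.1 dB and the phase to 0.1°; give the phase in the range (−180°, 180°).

-59.3 dB, -107.7°

At s = jω = j10:
pole (s+8): 8 + j10 → |·| = √(8²+10²) = √164 ≈ 12.806, ∠ = arctan(10/8) ≈ 51.34°
pole (s+10): 10 + j10 → |·| = √(10²+10²) = √200 ≈ 14.142, ∠ = arctan(10/10) ≈ 45.00°
pole (s+50): 50 + j10 → |·| = √(50²+10²) = √2600 ≈ 50.99, ∠ = arctan(10/50) ≈ 11.31°
|T| = 10 / 9234.4 ≈ 0.0010829
Gain = 20 log₁₀(0.0010829) ≈ -59.31 dB
∠T = 0.00° − 107.65° = -107.65°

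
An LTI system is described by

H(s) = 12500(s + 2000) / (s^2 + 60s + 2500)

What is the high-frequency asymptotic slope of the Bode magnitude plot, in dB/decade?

-20 dB/decade

Each pole contributes −20 dB/decade at high frequency; each zero contributes +20 dB/decade.
Net: 1 zero(s) − 2 pole(s) → -20 dB/decade.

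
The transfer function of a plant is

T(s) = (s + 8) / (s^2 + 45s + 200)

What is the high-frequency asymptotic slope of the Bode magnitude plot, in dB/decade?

Each pole contributes −20 dB/decade at high frequency; each zero contributes +20 dB/decade.
Net: 1 zero(s) − 2 pole(s) → -20 dB/decade.

-20 dB/decade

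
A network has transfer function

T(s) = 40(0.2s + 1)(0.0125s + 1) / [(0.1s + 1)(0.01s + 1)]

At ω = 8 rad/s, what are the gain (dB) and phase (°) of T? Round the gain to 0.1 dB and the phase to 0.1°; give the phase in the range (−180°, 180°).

At ω = 8 rad/s:
zero (1 + j8·0.2) = 1 + j1.6 → |·| ≈ 1.8868, ∠ ≈ 57.99°
zero (1 + j8·0.0125) = 1 + j0.1 → |·| ≈ 1.005, ∠ ≈ 5.71°
pole (1 + j8·0.1) = 1 + j0.8 → |·| ≈ 1.2806, ∠ ≈ 38.66°
pole (1 + j8·0.01) = 1 + j0.08 → |·| ≈ 1.0032, ∠ ≈ 4.57°
|T| = 40 · 1.8868 · 1.005 / (1.2806 · 1.0032) ≈ 59.041
Gain = 20 log₁₀(59.041) ≈ 35.42 dB
∠T = (57.99° + 5.71°) − (38.66° + 4.57°) = 20.47°

35.4 dB, 20.5°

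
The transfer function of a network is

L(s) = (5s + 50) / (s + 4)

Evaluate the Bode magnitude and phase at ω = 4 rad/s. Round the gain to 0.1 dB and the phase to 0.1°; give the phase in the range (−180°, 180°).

Substitute s = j4:
Numerator: 5(j4) + 50 = 50 + j20
Denominator: (j4) + 4 = 4 + j4
|N| = √(50² + 20²) ≈ 53.852, ∠N ≈ 21.80°
|D| = √(4² + 4²) ≈ 5.6569, ∠D ≈ 45.00°
|L| = 53.852 / 5.6569 ≈ 9.5197
Gain = 20 log₁₀(9.5197) ≈ 19.57 dB
∠L = 21.80° − 45.00° = -23.20°

19.6 dB, -23.2°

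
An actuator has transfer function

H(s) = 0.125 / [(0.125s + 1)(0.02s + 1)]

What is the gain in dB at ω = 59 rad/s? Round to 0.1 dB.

-39.3 dB

At ω = 59 rad/s:
pole (1 + j59·0.125) = 1 + j7.375 → |·| ≈ 7.4425, ∠ ≈ 82.28°
pole (1 + j59·0.02) = 1 + j1.18 → |·| ≈ 1.5467, ∠ ≈ 49.72°
|H| = 0.125 · 1 / (7.4425 · 1.5467) ≈ 0.010859
Gain = 20 log₁₀(0.010859) ≈ -39.28 dB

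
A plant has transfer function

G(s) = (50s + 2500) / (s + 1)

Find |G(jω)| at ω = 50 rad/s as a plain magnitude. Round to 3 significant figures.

70.7

Substitute s = j50:
Numerator: 50(j50) + 2500 = 2500 + j2500
Denominator: (j50) + 1 = 1 + j50
|N| = √(2500² + 2500²) ≈ 3535.5, ∠N ≈ 45.00°
|D| = √(1² + 50²) ≈ 50.01, ∠D ≈ 88.85°
|G| = 3535.5 / 50.01 ≈ 70.696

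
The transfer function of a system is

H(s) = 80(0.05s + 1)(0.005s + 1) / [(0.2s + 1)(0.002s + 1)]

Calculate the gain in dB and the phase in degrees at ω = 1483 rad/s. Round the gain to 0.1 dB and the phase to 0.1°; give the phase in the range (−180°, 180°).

33.6 dB, 10.4°

At ω = 1483 rad/s:
zero (1 + j1483·0.05) = 1 + j74.15 → |·| ≈ 74.157, ∠ ≈ 89.23°
zero (1 + j1483·0.005) = 1 + j7.415 → |·| ≈ 7.4821, ∠ ≈ 82.32°
pole (1 + j1483·0.2) = 1 + j296.6 → |·| ≈ 296.6, ∠ ≈ 89.81°
pole (1 + j1483·0.002) = 1 + j2.966 → |·| ≈ 3.13, ∠ ≈ 71.37°
|H| = 80 · 74.157 · 7.4821 / (296.6 · 3.13) ≈ 47.813
Gain = 20 log₁₀(47.813) ≈ 33.59 dB
∠H = (89.23° + 82.32°) − (89.81° + 71.37°) = 10.37°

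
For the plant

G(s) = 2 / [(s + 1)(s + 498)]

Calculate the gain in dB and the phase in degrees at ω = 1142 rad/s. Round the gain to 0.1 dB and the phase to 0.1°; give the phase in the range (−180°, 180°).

-117.0 dB, -156.4°

At s = jω = j1142:
pole (s+1): 1 + j1142 → |·| = √(1²+1142²) = √1304165 ≈ 1142, ∠ = arctan(1142/1) ≈ 89.95°
pole (s+498): 498 + j1142 → |·| = √(498²+1142²) = √1552168 ≈ 1245.9, ∠ = arctan(1142/498) ≈ 66.44°
|G| = 2 / 1.4228e+06 ≈ 1.4057e-06
Gain = 20 log₁₀(1.4057e-06) ≈ -117.04 dB
∠G = 0.00° − 156.39° = -156.39°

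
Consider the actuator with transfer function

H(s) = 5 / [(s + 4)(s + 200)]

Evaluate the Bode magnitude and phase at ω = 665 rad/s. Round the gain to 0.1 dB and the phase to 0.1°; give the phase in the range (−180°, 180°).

-99.3 dB, -162.9°

At s = jω = j665:
pole (s+4): 4 + j665 → |·| = √(4²+665²) = √442241 ≈ 665.01, ∠ = arctan(665/4) ≈ 89.66°
pole (s+200): 200 + j665 → |·| = √(200²+665²) = √482225 ≈ 694.42, ∠ = arctan(665/200) ≈ 73.26°
|H| = 5 / 4.618e+05 ≈ 1.0827e-05
Gain = 20 log₁₀(1.0827e-05) ≈ -99.31 dB
∠H = 0.00° − 162.92° = -162.92°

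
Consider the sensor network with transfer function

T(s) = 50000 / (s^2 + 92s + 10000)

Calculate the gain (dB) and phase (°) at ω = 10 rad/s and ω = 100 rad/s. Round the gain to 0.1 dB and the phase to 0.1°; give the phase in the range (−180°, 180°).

ω = 10: 14.0 dB, -5.3°; ω = 100: 14.7 dB, -90.0°

At s = jω = j10:
quadratic: (j10)² + 92·j10 + 10000 = 9900 + j920 → |·| ≈ 9942.7, ∠ ≈ 5.31°
|T| = 50000 / 9942.7 ≈ 5.0288
Gain = 20 log₁₀(5.0288) ≈ 14.03 dB
∠T = 0.00° − 5.31° = -5.31°

At s = jω = j100:
quadratic: (j100)² + 92·j100 + 10000 = 0 + j9200 → |·| ≈ 9200, ∠ ≈ 90.00°
|T| = 50000 / 9200 ≈ 5.4348
Gain = 20 log₁₀(5.4348) ≈ 14.70 dB
∠T = 0.00° − 90.00° = -90.00°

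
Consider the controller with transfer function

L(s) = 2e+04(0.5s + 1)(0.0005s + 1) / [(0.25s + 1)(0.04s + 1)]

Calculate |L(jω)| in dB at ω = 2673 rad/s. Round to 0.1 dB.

55.9 dB

At ω = 2673 rad/s:
zero (1 + j2673·0.5) = 1 + j1336.5 → |·| ≈ 1336.5, ∠ ≈ 89.96°
zero (1 + j2673·0.0005) = 1 + j1.3365 → |·| ≈ 1.6692, ∠ ≈ 53.20°
pole (1 + j2673·0.25) = 1 + j668.25 → |·| ≈ 668.25, ∠ ≈ 89.91°
pole (1 + j2673·0.04) = 1 + j106.92 → |·| ≈ 106.92, ∠ ≈ 89.46°
|L| = 2e+04 · 1336.5 · 1.6692 / (668.25 · 106.92) ≈ 624.47
Gain = 20 log₁₀(624.47) ≈ 55.91 dB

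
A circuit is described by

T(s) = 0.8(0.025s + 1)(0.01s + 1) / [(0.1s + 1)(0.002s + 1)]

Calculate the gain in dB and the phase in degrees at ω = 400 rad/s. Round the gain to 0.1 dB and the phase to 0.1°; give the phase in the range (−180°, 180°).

-3.8 dB, 33.0°

At ω = 400 rad/s:
zero (1 + j400·0.025) = 1 + j10 → |·| ≈ 10.05, ∠ ≈ 84.29°
zero (1 + j400·0.01) = 1 + j4 → |·| ≈ 4.1231, ∠ ≈ 75.96°
pole (1 + j400·0.1) = 1 + j40 → |·| ≈ 40.012, ∠ ≈ 88.57°
pole (1 + j400·0.002) = 1 + j0.8 → |·| ≈ 1.2806, ∠ ≈ 38.66°
|T| = 0.8 · 10.05 · 4.1231 / (40.012 · 1.2806) ≈ 0.64696
Gain = 20 log₁₀(0.64696) ≈ -3.78 dB
∠T = (84.29° + 75.96°) − (88.57° + 38.66°) = 33.02°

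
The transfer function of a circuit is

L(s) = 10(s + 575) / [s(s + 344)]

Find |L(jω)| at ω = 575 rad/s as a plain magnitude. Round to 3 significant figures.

0.0211

At s = jω = j575:
zero (s+575): 575 + j575 → |·| = √(575²+575²) = √661250 ≈ 813.17, ∠ = arctan(575/575) ≈ 45.00°
pole (s+344): 344 + j575 → |·| = √(344²+575²) = √448961 ≈ 670.05, ∠ = arctan(575/344) ≈ 59.11°
pole at origin: |s| = 575, ∠ = 90.00° (in denominator)
|L| = 10 · 813.17 / 3.8528e+05 ≈ 0.021106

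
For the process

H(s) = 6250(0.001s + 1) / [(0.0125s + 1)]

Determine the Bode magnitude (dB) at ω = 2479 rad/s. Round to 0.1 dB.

54.6 dB

At ω = 2479 rad/s:
zero (1 + j2479·0.001) = 1 + j2.479 → |·| ≈ 2.6731, ∠ ≈ 68.03°
pole (1 + j2479·0.0125) = 1 + j30.9875 → |·| ≈ 31.004, ∠ ≈ 88.15°
|H| = 6250 · 2.6731 / (31.004) ≈ 538.86
Gain = 20 log₁₀(538.86) ≈ 54.63 dB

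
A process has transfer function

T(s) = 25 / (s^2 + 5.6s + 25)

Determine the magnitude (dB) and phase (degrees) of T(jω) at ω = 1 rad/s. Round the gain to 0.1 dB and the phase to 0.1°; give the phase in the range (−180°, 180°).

At s = jω = j1:
quadratic: (j1)² + 5.6·j1 + 25 = 24 + j5.6 → |·| ≈ 24.645, ∠ ≈ 13.13°
|T| = 25 / 24.645 ≈ 1.0144
Gain = 20 log₁₀(1.0144) ≈ 0.12 dB
∠T = 0.00° − 13.13° = -13.13°

0.1 dB, -13.1°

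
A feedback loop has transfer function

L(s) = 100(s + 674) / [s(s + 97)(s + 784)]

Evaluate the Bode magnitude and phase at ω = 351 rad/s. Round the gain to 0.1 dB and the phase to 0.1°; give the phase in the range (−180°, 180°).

At s = jω = j351:
zero (s+674): 674 + j351 → |·| = √(674²+351²) = √577477 ≈ 759.92, ∠ = arctan(351/674) ≈ 27.51°
pole (s+97): 97 + j351 → |·| = √(97²+351²) = √132610 ≈ 364.16, ∠ = arctan(351/97) ≈ 74.55°
pole (s+784): 784 + j351 → |·| = √(784²+351²) = √737857 ≈ 858.99, ∠ = arctan(351/784) ≈ 24.12°
pole at origin: |s| = 351, ∠ = 90.00° (in denominator)
|L| = 100 · 759.92 / 1.098e+08 ≈ 0.00069209
Gain = 20 log₁₀(0.00069209) ≈ -63.20 dB
∠L = 27.51° − 188.67° = -161.16°

-63.2 dB, -161.2°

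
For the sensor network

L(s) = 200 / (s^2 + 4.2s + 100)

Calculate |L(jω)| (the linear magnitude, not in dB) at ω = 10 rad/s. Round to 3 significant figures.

4.76

At s = jω = j10:
quadratic: (j10)² + 4.2·j10 + 100 = 0 + j42 → |·| ≈ 42, ∠ ≈ 90.00°
|L| = 200 / 42 ≈ 4.7619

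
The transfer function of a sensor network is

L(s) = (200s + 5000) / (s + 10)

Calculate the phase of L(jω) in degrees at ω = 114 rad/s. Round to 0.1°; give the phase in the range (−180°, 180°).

Substitute s = j114:
Numerator: 200(j114) + 5000 = 5000 + j22800
Denominator: (j114) + 10 = 10 + j114
|N| = √(5000² + 22800²) ≈ 23342, ∠N ≈ 77.63°
|D| = √(10² + 114²) ≈ 114.44, ∠D ≈ 84.99°
∠L = 77.63° − 84.99° = -7.36°

-7.4°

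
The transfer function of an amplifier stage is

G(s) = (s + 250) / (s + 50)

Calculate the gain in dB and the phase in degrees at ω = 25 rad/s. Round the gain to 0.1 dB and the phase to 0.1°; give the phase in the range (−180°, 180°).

13.1 dB, -20.9°

Substitute s = j25:
Numerator: (j25) + 250 = 250 + j25
Denominator: (j25) + 50 = 50 + j25
|N| = √(250² + 25²) ≈ 251.25, ∠N ≈ 5.71°
|D| = √(50² + 25²) ≈ 55.902, ∠D ≈ 26.57°
|G| = 251.25 / 55.902 ≈ 4.4945
Gain = 20 log₁₀(4.4945) ≈ 13.05 dB
∠G = 5.71° − 26.57° = -20.86°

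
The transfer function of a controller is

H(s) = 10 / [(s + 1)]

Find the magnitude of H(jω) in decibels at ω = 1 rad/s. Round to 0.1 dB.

17.0 dB

At ω = 1 rad/s:
pole (1 + j1·1) = 1 + j1 → |·| ≈ 1.4142, ∠ ≈ 45.00°
|H| = 10 · 1 / (1.4142) ≈ 7.0711
Gain = 20 log₁₀(7.0711) ≈ 16.99 dB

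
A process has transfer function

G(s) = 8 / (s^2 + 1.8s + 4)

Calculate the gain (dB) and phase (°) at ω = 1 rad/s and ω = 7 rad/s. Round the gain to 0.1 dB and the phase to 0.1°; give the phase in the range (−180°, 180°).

At s = jω = j1:
quadratic: (j1)² + 1.8·j1 + 4 = 3 + j1.8 → |·| ≈ 3.4986, ∠ ≈ 30.96°
|G| = 8 / 3.4986 ≈ 2.2866
Gain = 20 log₁₀(2.2866) ≈ 7.18 dB
∠G = 0.00° − 30.96° = -30.96°

At s = jω = j7:
quadratic: (j7)² + 1.8·j7 + 4 = -45 + j12.6 → |·| ≈ 46.731, ∠ ≈ 164.36°
|G| = 8 / 46.731 ≈ 0.17119
Gain = 20 log₁₀(0.17119) ≈ -15.33 dB
∠G = 0.00° − 164.36° = -164.36°

ω = 1: 7.2 dB, -31.0°; ω = 7: -15.3 dB, -164.4°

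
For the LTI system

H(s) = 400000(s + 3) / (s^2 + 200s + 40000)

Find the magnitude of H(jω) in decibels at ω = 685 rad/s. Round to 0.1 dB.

55.7 dB

At s = jω = j685:
zero (s+3): 3 + j685 → |·| = √(3²+685²) = √469234 ≈ 685.01, ∠ = arctan(685/3) ≈ 89.75°
quadratic: (j685)² + 200·j685 + 40000 = -429225 + j137000 → |·| ≈ 4.5056e+05, ∠ ≈ 162.30°
|H| = 400000 · 685.01 / 4.5056e+05 ≈ 608.14
Gain = 20 log₁₀(608.14) ≈ 55.68 dB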